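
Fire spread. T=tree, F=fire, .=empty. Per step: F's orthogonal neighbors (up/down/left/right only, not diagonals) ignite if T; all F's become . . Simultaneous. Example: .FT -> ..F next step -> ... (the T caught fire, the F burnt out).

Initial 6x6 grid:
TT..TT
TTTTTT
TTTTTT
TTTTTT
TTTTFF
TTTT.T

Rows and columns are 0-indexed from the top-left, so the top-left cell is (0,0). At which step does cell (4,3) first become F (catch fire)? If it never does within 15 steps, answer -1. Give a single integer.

Step 1: cell (4,3)='F' (+4 fires, +2 burnt)
  -> target ignites at step 1
Step 2: cell (4,3)='.' (+5 fires, +4 burnt)
Step 3: cell (4,3)='.' (+6 fires, +5 burnt)
Step 4: cell (4,3)='.' (+7 fires, +6 burnt)
Step 5: cell (4,3)='.' (+4 fires, +7 burnt)
Step 6: cell (4,3)='.' (+2 fires, +4 burnt)
Step 7: cell (4,3)='.' (+2 fires, +2 burnt)
Step 8: cell (4,3)='.' (+1 fires, +2 burnt)
Step 9: cell (4,3)='.' (+0 fires, +1 burnt)
  fire out at step 9

1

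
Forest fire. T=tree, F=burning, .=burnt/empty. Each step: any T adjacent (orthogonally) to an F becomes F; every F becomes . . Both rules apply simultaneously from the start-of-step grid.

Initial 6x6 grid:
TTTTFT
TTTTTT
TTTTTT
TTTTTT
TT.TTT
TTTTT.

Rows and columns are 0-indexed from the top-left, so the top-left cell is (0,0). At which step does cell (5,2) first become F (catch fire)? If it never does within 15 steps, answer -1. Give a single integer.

Step 1: cell (5,2)='T' (+3 fires, +1 burnt)
Step 2: cell (5,2)='T' (+4 fires, +3 burnt)
Step 3: cell (5,2)='T' (+5 fires, +4 burnt)
Step 4: cell (5,2)='T' (+6 fires, +5 burnt)
Step 5: cell (5,2)='T' (+6 fires, +6 burnt)
Step 6: cell (5,2)='T' (+3 fires, +6 burnt)
Step 7: cell (5,2)='F' (+3 fires, +3 burnt)
  -> target ignites at step 7
Step 8: cell (5,2)='.' (+2 fires, +3 burnt)
Step 9: cell (5,2)='.' (+1 fires, +2 burnt)
Step 10: cell (5,2)='.' (+0 fires, +1 burnt)
  fire out at step 10

7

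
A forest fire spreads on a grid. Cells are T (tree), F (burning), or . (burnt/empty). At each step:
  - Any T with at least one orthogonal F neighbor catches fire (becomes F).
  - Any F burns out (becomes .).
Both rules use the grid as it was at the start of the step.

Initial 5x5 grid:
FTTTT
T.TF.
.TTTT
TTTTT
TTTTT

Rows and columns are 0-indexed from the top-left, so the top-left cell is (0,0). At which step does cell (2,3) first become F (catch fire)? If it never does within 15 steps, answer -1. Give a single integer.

Step 1: cell (2,3)='F' (+5 fires, +2 burnt)
  -> target ignites at step 1
Step 2: cell (2,3)='.' (+5 fires, +5 burnt)
Step 3: cell (2,3)='.' (+4 fires, +5 burnt)
Step 4: cell (2,3)='.' (+3 fires, +4 burnt)
Step 5: cell (2,3)='.' (+2 fires, +3 burnt)
Step 6: cell (2,3)='.' (+1 fires, +2 burnt)
Step 7: cell (2,3)='.' (+0 fires, +1 burnt)
  fire out at step 7

1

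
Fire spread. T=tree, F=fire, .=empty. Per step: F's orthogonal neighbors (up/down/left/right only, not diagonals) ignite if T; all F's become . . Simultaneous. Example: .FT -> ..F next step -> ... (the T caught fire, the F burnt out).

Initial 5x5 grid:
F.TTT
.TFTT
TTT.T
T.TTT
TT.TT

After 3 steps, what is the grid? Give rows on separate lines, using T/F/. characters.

Step 1: 4 trees catch fire, 2 burn out
  ..FTT
  .F.FT
  TTF.T
  T.TTT
  TT.TT
Step 2: 4 trees catch fire, 4 burn out
  ...FT
  ....F
  TF..T
  T.FTT
  TT.TT
Step 3: 4 trees catch fire, 4 burn out
  ....F
  .....
  F...F
  T..FT
  TT.TT

....F
.....
F...F
T..FT
TT.TT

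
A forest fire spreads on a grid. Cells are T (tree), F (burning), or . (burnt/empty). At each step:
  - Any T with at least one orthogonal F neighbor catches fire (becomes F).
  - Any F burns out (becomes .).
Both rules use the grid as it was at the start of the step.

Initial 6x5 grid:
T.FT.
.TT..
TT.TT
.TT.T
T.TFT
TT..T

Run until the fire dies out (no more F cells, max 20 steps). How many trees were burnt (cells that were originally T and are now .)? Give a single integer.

Answer: 13

Derivation:
Step 1: +4 fires, +2 burnt (F count now 4)
Step 2: +4 fires, +4 burnt (F count now 4)
Step 3: +3 fires, +4 burnt (F count now 3)
Step 4: +2 fires, +3 burnt (F count now 2)
Step 5: +0 fires, +2 burnt (F count now 0)
Fire out after step 5
Initially T: 17, now '.': 26
Total burnt (originally-T cells now '.'): 13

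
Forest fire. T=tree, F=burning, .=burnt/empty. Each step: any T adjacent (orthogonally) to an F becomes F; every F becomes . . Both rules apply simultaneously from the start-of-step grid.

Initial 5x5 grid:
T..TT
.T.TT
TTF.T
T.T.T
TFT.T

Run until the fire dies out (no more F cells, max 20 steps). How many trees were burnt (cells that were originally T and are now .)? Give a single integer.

Step 1: +4 fires, +2 burnt (F count now 4)
Step 2: +3 fires, +4 burnt (F count now 3)
Step 3: +0 fires, +3 burnt (F count now 0)
Fire out after step 3
Initially T: 15, now '.': 17
Total burnt (originally-T cells now '.'): 7

Answer: 7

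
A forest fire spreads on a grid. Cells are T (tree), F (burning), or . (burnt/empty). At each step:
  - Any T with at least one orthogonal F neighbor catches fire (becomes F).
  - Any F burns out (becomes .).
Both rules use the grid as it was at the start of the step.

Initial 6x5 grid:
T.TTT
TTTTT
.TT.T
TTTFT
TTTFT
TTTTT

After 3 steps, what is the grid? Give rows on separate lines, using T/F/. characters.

Step 1: 5 trees catch fire, 2 burn out
  T.TTT
  TTTTT
  .TT.T
  TTF.F
  TTF.F
  TTTFT
Step 2: 6 trees catch fire, 5 burn out
  T.TTT
  TTTTT
  .TF.F
  TF...
  TF...
  TTF.F
Step 3: 6 trees catch fire, 6 burn out
  T.TTT
  TTFTF
  .F...
  F....
  F....
  TF...

T.TTT
TTFTF
.F...
F....
F....
TF...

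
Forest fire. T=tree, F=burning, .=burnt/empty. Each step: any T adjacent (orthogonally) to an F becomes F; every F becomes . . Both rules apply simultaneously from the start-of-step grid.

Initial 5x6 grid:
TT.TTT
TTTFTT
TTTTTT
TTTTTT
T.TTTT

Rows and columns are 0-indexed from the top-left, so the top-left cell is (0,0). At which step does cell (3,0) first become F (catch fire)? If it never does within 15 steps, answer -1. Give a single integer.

Step 1: cell (3,0)='T' (+4 fires, +1 burnt)
Step 2: cell (3,0)='T' (+6 fires, +4 burnt)
Step 3: cell (3,0)='T' (+8 fires, +6 burnt)
Step 4: cell (3,0)='T' (+6 fires, +8 burnt)
Step 5: cell (3,0)='F' (+2 fires, +6 burnt)
  -> target ignites at step 5
Step 6: cell (3,0)='.' (+1 fires, +2 burnt)
Step 7: cell (3,0)='.' (+0 fires, +1 burnt)
  fire out at step 7

5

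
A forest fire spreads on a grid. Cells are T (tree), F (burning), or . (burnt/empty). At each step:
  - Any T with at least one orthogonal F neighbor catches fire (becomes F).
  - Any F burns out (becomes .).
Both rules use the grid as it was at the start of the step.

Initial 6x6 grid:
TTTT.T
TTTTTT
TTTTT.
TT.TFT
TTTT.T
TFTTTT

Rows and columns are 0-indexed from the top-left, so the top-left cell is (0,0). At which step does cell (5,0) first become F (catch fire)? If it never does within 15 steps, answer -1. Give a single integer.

Step 1: cell (5,0)='F' (+6 fires, +2 burnt)
  -> target ignites at step 1
Step 2: cell (5,0)='.' (+8 fires, +6 burnt)
Step 3: cell (5,0)='.' (+7 fires, +8 burnt)
Step 4: cell (5,0)='.' (+5 fires, +7 burnt)
Step 5: cell (5,0)='.' (+3 fires, +5 burnt)
Step 6: cell (5,0)='.' (+1 fires, +3 burnt)
Step 7: cell (5,0)='.' (+0 fires, +1 burnt)
  fire out at step 7

1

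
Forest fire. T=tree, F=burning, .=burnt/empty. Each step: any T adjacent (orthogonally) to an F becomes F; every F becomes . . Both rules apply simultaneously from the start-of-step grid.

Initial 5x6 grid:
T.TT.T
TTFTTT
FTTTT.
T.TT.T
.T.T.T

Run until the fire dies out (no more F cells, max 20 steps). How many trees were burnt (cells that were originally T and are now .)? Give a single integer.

Answer: 17

Derivation:
Step 1: +7 fires, +2 burnt (F count now 7)
Step 2: +5 fires, +7 burnt (F count now 5)
Step 3: +3 fires, +5 burnt (F count now 3)
Step 4: +2 fires, +3 burnt (F count now 2)
Step 5: +0 fires, +2 burnt (F count now 0)
Fire out after step 5
Initially T: 20, now '.': 27
Total burnt (originally-T cells now '.'): 17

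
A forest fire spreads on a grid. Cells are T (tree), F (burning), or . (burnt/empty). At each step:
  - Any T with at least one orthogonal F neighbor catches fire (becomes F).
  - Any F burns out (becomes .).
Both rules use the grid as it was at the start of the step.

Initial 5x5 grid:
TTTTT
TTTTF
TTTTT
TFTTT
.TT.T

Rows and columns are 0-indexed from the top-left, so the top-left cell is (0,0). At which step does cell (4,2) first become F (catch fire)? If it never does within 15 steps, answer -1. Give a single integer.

Step 1: cell (4,2)='T' (+7 fires, +2 burnt)
Step 2: cell (4,2)='F' (+9 fires, +7 burnt)
  -> target ignites at step 2
Step 3: cell (4,2)='.' (+4 fires, +9 burnt)
Step 4: cell (4,2)='.' (+1 fires, +4 burnt)
Step 5: cell (4,2)='.' (+0 fires, +1 burnt)
  fire out at step 5

2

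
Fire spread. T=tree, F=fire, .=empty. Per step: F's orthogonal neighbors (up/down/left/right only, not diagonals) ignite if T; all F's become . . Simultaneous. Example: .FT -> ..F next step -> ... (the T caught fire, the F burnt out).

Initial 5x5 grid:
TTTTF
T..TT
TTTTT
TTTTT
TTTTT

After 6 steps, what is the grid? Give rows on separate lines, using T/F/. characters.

Step 1: 2 trees catch fire, 1 burn out
  TTTF.
  T..TF
  TTTTT
  TTTTT
  TTTTT
Step 2: 3 trees catch fire, 2 burn out
  TTF..
  T..F.
  TTTTF
  TTTTT
  TTTTT
Step 3: 3 trees catch fire, 3 burn out
  TF...
  T....
  TTTF.
  TTTTF
  TTTTT
Step 4: 4 trees catch fire, 3 burn out
  F....
  T....
  TTF..
  TTTF.
  TTTTF
Step 5: 4 trees catch fire, 4 burn out
  .....
  F....
  TF...
  TTF..
  TTTF.
Step 6: 3 trees catch fire, 4 burn out
  .....
  .....
  F....
  TF...
  TTF..

.....
.....
F....
TF...
TTF..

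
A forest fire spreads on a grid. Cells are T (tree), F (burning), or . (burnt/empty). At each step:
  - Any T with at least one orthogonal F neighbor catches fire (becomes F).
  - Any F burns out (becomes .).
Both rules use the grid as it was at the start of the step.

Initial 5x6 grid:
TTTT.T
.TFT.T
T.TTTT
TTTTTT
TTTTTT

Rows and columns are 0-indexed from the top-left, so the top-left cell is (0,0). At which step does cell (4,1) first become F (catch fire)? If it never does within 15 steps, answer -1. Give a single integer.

Step 1: cell (4,1)='T' (+4 fires, +1 burnt)
Step 2: cell (4,1)='T' (+4 fires, +4 burnt)
Step 3: cell (4,1)='T' (+5 fires, +4 burnt)
Step 4: cell (4,1)='F' (+5 fires, +5 burnt)
  -> target ignites at step 4
Step 5: cell (4,1)='.' (+5 fires, +5 burnt)
Step 6: cell (4,1)='.' (+2 fires, +5 burnt)
Step 7: cell (4,1)='.' (+0 fires, +2 burnt)
  fire out at step 7

4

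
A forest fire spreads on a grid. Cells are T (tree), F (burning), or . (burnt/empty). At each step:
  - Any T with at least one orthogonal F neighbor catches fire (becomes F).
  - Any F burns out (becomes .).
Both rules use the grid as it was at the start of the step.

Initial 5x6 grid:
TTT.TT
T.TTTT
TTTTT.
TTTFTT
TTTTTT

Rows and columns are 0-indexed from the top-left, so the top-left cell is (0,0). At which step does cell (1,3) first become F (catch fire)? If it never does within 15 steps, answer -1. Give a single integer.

Step 1: cell (1,3)='T' (+4 fires, +1 burnt)
Step 2: cell (1,3)='F' (+7 fires, +4 burnt)
  -> target ignites at step 2
Step 3: cell (1,3)='.' (+6 fires, +7 burnt)
Step 4: cell (1,3)='.' (+5 fires, +6 burnt)
Step 5: cell (1,3)='.' (+3 fires, +5 burnt)
Step 6: cell (1,3)='.' (+1 fires, +3 burnt)
Step 7: cell (1,3)='.' (+0 fires, +1 burnt)
  fire out at step 7

2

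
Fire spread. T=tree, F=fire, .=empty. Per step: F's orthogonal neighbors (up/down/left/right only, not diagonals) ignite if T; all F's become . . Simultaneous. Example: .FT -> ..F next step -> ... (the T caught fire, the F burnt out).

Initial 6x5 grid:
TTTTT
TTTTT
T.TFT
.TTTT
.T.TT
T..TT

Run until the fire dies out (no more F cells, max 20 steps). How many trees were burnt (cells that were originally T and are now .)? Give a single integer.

Step 1: +4 fires, +1 burnt (F count now 4)
Step 2: +6 fires, +4 burnt (F count now 6)
Step 3: +6 fires, +6 burnt (F count now 6)
Step 4: +4 fires, +6 burnt (F count now 4)
Step 5: +2 fires, +4 burnt (F count now 2)
Step 6: +0 fires, +2 burnt (F count now 0)
Fire out after step 6
Initially T: 23, now '.': 29
Total burnt (originally-T cells now '.'): 22

Answer: 22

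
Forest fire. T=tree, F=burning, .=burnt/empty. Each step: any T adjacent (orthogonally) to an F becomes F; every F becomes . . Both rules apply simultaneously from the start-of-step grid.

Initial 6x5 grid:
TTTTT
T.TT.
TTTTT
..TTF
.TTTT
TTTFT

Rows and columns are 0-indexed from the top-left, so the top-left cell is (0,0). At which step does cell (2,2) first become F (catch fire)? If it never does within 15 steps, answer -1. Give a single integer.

Step 1: cell (2,2)='T' (+6 fires, +2 burnt)
Step 2: cell (2,2)='T' (+4 fires, +6 burnt)
Step 3: cell (2,2)='F' (+4 fires, +4 burnt)
  -> target ignites at step 3
Step 4: cell (2,2)='.' (+3 fires, +4 burnt)
Step 5: cell (2,2)='.' (+3 fires, +3 burnt)
Step 6: cell (2,2)='.' (+2 fires, +3 burnt)
Step 7: cell (2,2)='.' (+1 fires, +2 burnt)
Step 8: cell (2,2)='.' (+0 fires, +1 burnt)
  fire out at step 8

3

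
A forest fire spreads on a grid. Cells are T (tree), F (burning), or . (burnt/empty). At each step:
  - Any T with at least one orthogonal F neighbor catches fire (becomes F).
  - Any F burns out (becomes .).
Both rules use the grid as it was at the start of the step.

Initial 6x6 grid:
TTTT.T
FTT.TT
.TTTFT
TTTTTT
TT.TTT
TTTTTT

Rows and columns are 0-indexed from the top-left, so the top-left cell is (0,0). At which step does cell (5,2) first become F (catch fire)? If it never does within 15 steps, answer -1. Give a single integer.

Step 1: cell (5,2)='T' (+6 fires, +2 burnt)
Step 2: cell (5,2)='T' (+8 fires, +6 burnt)
Step 3: cell (5,2)='T' (+7 fires, +8 burnt)
Step 4: cell (5,2)='T' (+5 fires, +7 burnt)
Step 5: cell (5,2)='F' (+3 fires, +5 burnt)
  -> target ignites at step 5
Step 6: cell (5,2)='.' (+1 fires, +3 burnt)
Step 7: cell (5,2)='.' (+0 fires, +1 burnt)
  fire out at step 7

5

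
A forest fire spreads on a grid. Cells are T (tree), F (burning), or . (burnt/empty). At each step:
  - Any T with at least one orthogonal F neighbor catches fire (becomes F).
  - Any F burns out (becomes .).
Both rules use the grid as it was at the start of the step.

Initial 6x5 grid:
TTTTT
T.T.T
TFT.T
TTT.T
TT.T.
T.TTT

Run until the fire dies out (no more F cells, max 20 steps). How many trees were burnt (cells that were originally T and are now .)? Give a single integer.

Answer: 18

Derivation:
Step 1: +3 fires, +1 burnt (F count now 3)
Step 2: +5 fires, +3 burnt (F count now 5)
Step 3: +3 fires, +5 burnt (F count now 3)
Step 4: +3 fires, +3 burnt (F count now 3)
Step 5: +1 fires, +3 burnt (F count now 1)
Step 6: +1 fires, +1 burnt (F count now 1)
Step 7: +1 fires, +1 burnt (F count now 1)
Step 8: +1 fires, +1 burnt (F count now 1)
Step 9: +0 fires, +1 burnt (F count now 0)
Fire out after step 9
Initially T: 22, now '.': 26
Total burnt (originally-T cells now '.'): 18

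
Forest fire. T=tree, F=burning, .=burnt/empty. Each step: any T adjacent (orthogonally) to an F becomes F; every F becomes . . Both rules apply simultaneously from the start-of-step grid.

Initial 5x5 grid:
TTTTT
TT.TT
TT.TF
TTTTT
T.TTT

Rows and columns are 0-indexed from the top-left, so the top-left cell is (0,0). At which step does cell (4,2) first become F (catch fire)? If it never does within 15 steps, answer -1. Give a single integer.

Step 1: cell (4,2)='T' (+3 fires, +1 burnt)
Step 2: cell (4,2)='T' (+4 fires, +3 burnt)
Step 3: cell (4,2)='T' (+3 fires, +4 burnt)
Step 4: cell (4,2)='F' (+3 fires, +3 burnt)
  -> target ignites at step 4
Step 5: cell (4,2)='.' (+3 fires, +3 burnt)
Step 6: cell (4,2)='.' (+4 fires, +3 burnt)
Step 7: cell (4,2)='.' (+1 fires, +4 burnt)
Step 8: cell (4,2)='.' (+0 fires, +1 burnt)
  fire out at step 8

4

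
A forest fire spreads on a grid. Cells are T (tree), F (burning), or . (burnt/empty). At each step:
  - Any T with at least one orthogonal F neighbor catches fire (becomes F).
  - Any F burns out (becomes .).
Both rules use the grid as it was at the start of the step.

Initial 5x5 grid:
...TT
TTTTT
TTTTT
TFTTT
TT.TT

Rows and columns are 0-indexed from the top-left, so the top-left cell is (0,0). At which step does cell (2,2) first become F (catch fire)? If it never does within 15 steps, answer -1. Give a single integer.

Step 1: cell (2,2)='T' (+4 fires, +1 burnt)
Step 2: cell (2,2)='F' (+5 fires, +4 burnt)
  -> target ignites at step 2
Step 3: cell (2,2)='.' (+5 fires, +5 burnt)
Step 4: cell (2,2)='.' (+3 fires, +5 burnt)
Step 5: cell (2,2)='.' (+2 fires, +3 burnt)
Step 6: cell (2,2)='.' (+1 fires, +2 burnt)
Step 7: cell (2,2)='.' (+0 fires, +1 burnt)
  fire out at step 7

2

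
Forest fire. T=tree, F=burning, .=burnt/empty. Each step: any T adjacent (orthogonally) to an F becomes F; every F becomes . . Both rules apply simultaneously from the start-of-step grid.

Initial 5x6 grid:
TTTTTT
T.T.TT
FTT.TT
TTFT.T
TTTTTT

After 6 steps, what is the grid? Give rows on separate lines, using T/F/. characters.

Step 1: 7 trees catch fire, 2 burn out
  TTTTTT
  F.T.TT
  .FF.TT
  FF.F.T
  TTFTTT
Step 2: 5 trees catch fire, 7 burn out
  FTTTTT
  ..F.TT
  ....TT
  .....T
  FF.FTT
Step 3: 3 trees catch fire, 5 burn out
  .FFTTT
  ....TT
  ....TT
  .....T
  ....FT
Step 4: 2 trees catch fire, 3 burn out
  ...FTT
  ....TT
  ....TT
  .....T
  .....F
Step 5: 2 trees catch fire, 2 burn out
  ....FT
  ....TT
  ....TT
  .....F
  ......
Step 6: 3 trees catch fire, 2 burn out
  .....F
  ....FT
  ....TF
  ......
  ......

.....F
....FT
....TF
......
......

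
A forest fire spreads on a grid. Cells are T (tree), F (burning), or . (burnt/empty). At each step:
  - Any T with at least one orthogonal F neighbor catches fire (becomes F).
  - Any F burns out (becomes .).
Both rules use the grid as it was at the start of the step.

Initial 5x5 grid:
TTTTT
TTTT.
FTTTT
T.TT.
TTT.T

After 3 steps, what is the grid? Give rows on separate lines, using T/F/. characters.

Step 1: 3 trees catch fire, 1 burn out
  TTTTT
  FTTT.
  .FTTT
  F.TT.
  TTT.T
Step 2: 4 trees catch fire, 3 burn out
  FTTTT
  .FTT.
  ..FTT
  ..TT.
  FTT.T
Step 3: 5 trees catch fire, 4 burn out
  .FTTT
  ..FT.
  ...FT
  ..FT.
  .FT.T

.FTTT
..FT.
...FT
..FT.
.FT.T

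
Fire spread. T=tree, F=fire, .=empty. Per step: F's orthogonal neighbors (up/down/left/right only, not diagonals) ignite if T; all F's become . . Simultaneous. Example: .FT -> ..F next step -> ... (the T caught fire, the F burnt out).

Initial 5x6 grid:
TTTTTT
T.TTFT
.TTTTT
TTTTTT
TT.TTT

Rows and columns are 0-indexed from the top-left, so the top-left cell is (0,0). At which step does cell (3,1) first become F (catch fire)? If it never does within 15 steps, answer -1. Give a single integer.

Step 1: cell (3,1)='T' (+4 fires, +1 burnt)
Step 2: cell (3,1)='T' (+6 fires, +4 burnt)
Step 3: cell (3,1)='T' (+5 fires, +6 burnt)
Step 4: cell (3,1)='T' (+5 fires, +5 burnt)
Step 5: cell (3,1)='F' (+2 fires, +5 burnt)
  -> target ignites at step 5
Step 6: cell (3,1)='.' (+3 fires, +2 burnt)
Step 7: cell (3,1)='.' (+1 fires, +3 burnt)
Step 8: cell (3,1)='.' (+0 fires, +1 burnt)
  fire out at step 8

5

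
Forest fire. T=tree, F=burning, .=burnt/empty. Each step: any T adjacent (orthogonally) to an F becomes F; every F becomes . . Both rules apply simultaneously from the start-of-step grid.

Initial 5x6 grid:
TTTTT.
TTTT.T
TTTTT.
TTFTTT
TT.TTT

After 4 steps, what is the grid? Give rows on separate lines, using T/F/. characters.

Step 1: 3 trees catch fire, 1 burn out
  TTTTT.
  TTTT.T
  TTFTT.
  TF.FTT
  TT.TTT
Step 2: 7 trees catch fire, 3 burn out
  TTTTT.
  TTFT.T
  TF.FT.
  F...FT
  TF.FTT
Step 3: 8 trees catch fire, 7 burn out
  TTFTT.
  TF.F.T
  F...F.
  .....F
  F...FT
Step 4: 4 trees catch fire, 8 burn out
  TF.FT.
  F....T
  ......
  ......
  .....F

TF.FT.
F....T
......
......
.....F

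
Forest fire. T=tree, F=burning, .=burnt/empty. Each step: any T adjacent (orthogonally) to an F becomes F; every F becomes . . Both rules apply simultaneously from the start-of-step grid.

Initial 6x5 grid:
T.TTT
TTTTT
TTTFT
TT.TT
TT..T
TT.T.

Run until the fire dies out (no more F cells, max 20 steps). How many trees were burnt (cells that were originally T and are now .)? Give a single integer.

Step 1: +4 fires, +1 burnt (F count now 4)
Step 2: +5 fires, +4 burnt (F count now 5)
Step 3: +6 fires, +5 burnt (F count now 6)
Step 4: +3 fires, +6 burnt (F count now 3)
Step 5: +3 fires, +3 burnt (F count now 3)
Step 6: +1 fires, +3 burnt (F count now 1)
Step 7: +0 fires, +1 burnt (F count now 0)
Fire out after step 7
Initially T: 23, now '.': 29
Total burnt (originally-T cells now '.'): 22

Answer: 22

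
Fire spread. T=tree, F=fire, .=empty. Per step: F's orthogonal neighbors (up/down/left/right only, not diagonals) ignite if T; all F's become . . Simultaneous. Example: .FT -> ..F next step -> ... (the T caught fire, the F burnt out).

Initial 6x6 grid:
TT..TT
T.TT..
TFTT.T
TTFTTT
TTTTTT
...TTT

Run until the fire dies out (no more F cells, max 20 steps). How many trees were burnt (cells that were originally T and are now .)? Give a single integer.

Answer: 23

Derivation:
Step 1: +5 fires, +2 burnt (F count now 5)
Step 2: +7 fires, +5 burnt (F count now 7)
Step 3: +6 fires, +7 burnt (F count now 6)
Step 4: +4 fires, +6 burnt (F count now 4)
Step 5: +1 fires, +4 burnt (F count now 1)
Step 6: +0 fires, +1 burnt (F count now 0)
Fire out after step 6
Initially T: 25, now '.': 34
Total burnt (originally-T cells now '.'): 23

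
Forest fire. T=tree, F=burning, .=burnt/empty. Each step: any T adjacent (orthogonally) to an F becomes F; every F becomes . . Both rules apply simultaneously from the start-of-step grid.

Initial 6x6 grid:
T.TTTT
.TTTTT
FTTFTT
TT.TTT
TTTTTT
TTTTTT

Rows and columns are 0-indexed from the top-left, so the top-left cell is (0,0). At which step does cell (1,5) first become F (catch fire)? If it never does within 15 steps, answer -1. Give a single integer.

Step 1: cell (1,5)='T' (+6 fires, +2 burnt)
Step 2: cell (1,5)='T' (+9 fires, +6 burnt)
Step 3: cell (1,5)='F' (+9 fires, +9 burnt)
  -> target ignites at step 3
Step 4: cell (1,5)='.' (+5 fires, +9 burnt)
Step 5: cell (1,5)='.' (+1 fires, +5 burnt)
Step 6: cell (1,5)='.' (+0 fires, +1 burnt)
  fire out at step 6

3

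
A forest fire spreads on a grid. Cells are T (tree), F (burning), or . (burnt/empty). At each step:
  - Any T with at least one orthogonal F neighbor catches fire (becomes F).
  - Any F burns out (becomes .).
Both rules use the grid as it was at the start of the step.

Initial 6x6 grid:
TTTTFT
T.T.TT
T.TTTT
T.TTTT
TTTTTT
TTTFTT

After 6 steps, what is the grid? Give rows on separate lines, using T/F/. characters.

Step 1: 6 trees catch fire, 2 burn out
  TTTF.F
  T.T.FT
  T.TTTT
  T.TTTT
  TTTFTT
  TTF.FT
Step 2: 8 trees catch fire, 6 burn out
  TTF...
  T.T..F
  T.TTFT
  T.TFTT
  TTF.FT
  TF...F
Step 3: 9 trees catch fire, 8 burn out
  TF....
  T.F...
  T.TF.F
  T.F.FT
  TF...F
  F.....
Step 4: 4 trees catch fire, 9 burn out
  F.....
  T.....
  T.F...
  T....F
  F.....
  ......
Step 5: 2 trees catch fire, 4 burn out
  ......
  F.....
  T.....
  F.....
  ......
  ......
Step 6: 1 trees catch fire, 2 burn out
  ......
  ......
  F.....
  ......
  ......
  ......

......
......
F.....
......
......
......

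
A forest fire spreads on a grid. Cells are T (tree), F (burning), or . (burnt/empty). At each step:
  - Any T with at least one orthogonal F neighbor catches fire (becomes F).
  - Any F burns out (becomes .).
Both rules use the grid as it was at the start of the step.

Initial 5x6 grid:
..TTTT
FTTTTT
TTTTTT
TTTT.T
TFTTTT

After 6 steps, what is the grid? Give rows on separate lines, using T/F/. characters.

Step 1: 5 trees catch fire, 2 burn out
  ..TTTT
  .FTTTT
  FTTTTT
  TFTT.T
  F.FTTT
Step 2: 5 trees catch fire, 5 burn out
  ..TTTT
  ..FTTT
  .FTTTT
  F.FT.T
  ...FTT
Step 3: 5 trees catch fire, 5 burn out
  ..FTTT
  ...FTT
  ..FTTT
  ...F.T
  ....FT
Step 4: 4 trees catch fire, 5 burn out
  ...FTT
  ....FT
  ...FTT
  .....T
  .....F
Step 5: 4 trees catch fire, 4 burn out
  ....FT
  .....F
  ....FT
  .....F
  ......
Step 6: 2 trees catch fire, 4 burn out
  .....F
  ......
  .....F
  ......
  ......

.....F
......
.....F
......
......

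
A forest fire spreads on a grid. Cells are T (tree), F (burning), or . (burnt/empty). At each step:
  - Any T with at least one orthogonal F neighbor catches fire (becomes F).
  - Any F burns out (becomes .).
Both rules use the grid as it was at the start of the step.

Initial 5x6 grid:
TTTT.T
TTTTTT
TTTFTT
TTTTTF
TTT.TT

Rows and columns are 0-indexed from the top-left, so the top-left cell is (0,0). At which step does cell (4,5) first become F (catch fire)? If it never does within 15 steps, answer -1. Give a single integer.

Step 1: cell (4,5)='F' (+7 fires, +2 burnt)
  -> target ignites at step 1
Step 2: cell (4,5)='.' (+7 fires, +7 burnt)
Step 3: cell (4,5)='.' (+6 fires, +7 burnt)
Step 4: cell (4,5)='.' (+4 fires, +6 burnt)
Step 5: cell (4,5)='.' (+2 fires, +4 burnt)
Step 6: cell (4,5)='.' (+0 fires, +2 burnt)
  fire out at step 6

1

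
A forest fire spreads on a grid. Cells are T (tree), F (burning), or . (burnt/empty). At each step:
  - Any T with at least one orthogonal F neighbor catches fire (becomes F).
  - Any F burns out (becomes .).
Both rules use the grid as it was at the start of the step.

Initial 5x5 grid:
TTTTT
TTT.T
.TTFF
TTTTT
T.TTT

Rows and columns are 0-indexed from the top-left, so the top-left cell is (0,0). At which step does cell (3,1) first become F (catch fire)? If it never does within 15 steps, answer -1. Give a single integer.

Step 1: cell (3,1)='T' (+4 fires, +2 burnt)
Step 2: cell (3,1)='T' (+6 fires, +4 burnt)
Step 3: cell (3,1)='F' (+5 fires, +6 burnt)
  -> target ignites at step 3
Step 4: cell (3,1)='.' (+3 fires, +5 burnt)
Step 5: cell (3,1)='.' (+2 fires, +3 burnt)
Step 6: cell (3,1)='.' (+0 fires, +2 burnt)
  fire out at step 6

3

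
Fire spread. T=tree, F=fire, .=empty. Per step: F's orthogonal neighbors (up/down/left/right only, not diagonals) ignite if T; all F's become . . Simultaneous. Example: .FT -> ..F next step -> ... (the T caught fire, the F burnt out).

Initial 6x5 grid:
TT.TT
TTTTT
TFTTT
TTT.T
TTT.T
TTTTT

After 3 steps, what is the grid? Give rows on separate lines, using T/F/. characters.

Step 1: 4 trees catch fire, 1 burn out
  TT.TT
  TFTTT
  F.FTT
  TFT.T
  TTT.T
  TTTTT
Step 2: 7 trees catch fire, 4 burn out
  TF.TT
  F.FTT
  ...FT
  F.F.T
  TFT.T
  TTTTT
Step 3: 6 trees catch fire, 7 burn out
  F..TT
  ...FT
  ....F
  ....T
  F.F.T
  TFTTT

F..TT
...FT
....F
....T
F.F.T
TFTTT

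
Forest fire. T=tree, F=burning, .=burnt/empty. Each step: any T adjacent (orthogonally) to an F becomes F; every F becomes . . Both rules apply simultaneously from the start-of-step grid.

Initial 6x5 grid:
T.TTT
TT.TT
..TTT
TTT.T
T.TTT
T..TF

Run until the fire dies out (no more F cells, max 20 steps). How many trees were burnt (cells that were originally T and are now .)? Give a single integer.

Answer: 18

Derivation:
Step 1: +2 fires, +1 burnt (F count now 2)
Step 2: +2 fires, +2 burnt (F count now 2)
Step 3: +2 fires, +2 burnt (F count now 2)
Step 4: +3 fires, +2 burnt (F count now 3)
Step 5: +4 fires, +3 burnt (F count now 4)
Step 6: +2 fires, +4 burnt (F count now 2)
Step 7: +2 fires, +2 burnt (F count now 2)
Step 8: +1 fires, +2 burnt (F count now 1)
Step 9: +0 fires, +1 burnt (F count now 0)
Fire out after step 9
Initially T: 21, now '.': 27
Total burnt (originally-T cells now '.'): 18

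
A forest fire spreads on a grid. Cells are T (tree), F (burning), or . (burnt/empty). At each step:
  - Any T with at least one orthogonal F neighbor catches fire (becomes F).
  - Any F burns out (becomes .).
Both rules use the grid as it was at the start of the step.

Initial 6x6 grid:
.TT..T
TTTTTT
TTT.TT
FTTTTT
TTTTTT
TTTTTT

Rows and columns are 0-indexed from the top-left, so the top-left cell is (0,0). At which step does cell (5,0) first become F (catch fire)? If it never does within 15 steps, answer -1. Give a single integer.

Step 1: cell (5,0)='T' (+3 fires, +1 burnt)
Step 2: cell (5,0)='F' (+5 fires, +3 burnt)
  -> target ignites at step 2
Step 3: cell (5,0)='.' (+5 fires, +5 burnt)
Step 4: cell (5,0)='.' (+5 fires, +5 burnt)
Step 5: cell (5,0)='.' (+6 fires, +5 burnt)
Step 6: cell (5,0)='.' (+4 fires, +6 burnt)
Step 7: cell (5,0)='.' (+2 fires, +4 burnt)
Step 8: cell (5,0)='.' (+1 fires, +2 burnt)
Step 9: cell (5,0)='.' (+0 fires, +1 burnt)
  fire out at step 9

2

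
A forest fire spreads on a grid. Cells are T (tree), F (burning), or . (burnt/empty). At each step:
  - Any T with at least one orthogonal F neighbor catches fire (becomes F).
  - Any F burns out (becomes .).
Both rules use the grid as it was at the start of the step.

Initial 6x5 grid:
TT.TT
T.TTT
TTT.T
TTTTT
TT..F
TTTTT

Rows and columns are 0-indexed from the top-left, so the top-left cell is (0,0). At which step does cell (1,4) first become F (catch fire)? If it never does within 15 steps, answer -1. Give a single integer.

Step 1: cell (1,4)='T' (+2 fires, +1 burnt)
Step 2: cell (1,4)='T' (+3 fires, +2 burnt)
Step 3: cell (1,4)='F' (+3 fires, +3 burnt)
  -> target ignites at step 3
Step 4: cell (1,4)='.' (+5 fires, +3 burnt)
Step 5: cell (1,4)='.' (+6 fires, +5 burnt)
Step 6: cell (1,4)='.' (+2 fires, +6 burnt)
Step 7: cell (1,4)='.' (+1 fires, +2 burnt)
Step 8: cell (1,4)='.' (+1 fires, +1 burnt)
Step 9: cell (1,4)='.' (+1 fires, +1 burnt)
Step 10: cell (1,4)='.' (+0 fires, +1 burnt)
  fire out at step 10

3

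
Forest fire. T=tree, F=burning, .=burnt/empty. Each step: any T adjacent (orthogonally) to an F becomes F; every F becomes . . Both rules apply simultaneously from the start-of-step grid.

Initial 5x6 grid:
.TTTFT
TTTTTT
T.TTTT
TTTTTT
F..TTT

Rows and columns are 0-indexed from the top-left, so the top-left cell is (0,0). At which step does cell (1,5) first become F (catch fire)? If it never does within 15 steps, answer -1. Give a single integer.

Step 1: cell (1,5)='T' (+4 fires, +2 burnt)
Step 2: cell (1,5)='F' (+6 fires, +4 burnt)
  -> target ignites at step 2
Step 3: cell (1,5)='.' (+7 fires, +6 burnt)
Step 4: cell (1,5)='.' (+5 fires, +7 burnt)
Step 5: cell (1,5)='.' (+2 fires, +5 burnt)
Step 6: cell (1,5)='.' (+0 fires, +2 burnt)
  fire out at step 6

2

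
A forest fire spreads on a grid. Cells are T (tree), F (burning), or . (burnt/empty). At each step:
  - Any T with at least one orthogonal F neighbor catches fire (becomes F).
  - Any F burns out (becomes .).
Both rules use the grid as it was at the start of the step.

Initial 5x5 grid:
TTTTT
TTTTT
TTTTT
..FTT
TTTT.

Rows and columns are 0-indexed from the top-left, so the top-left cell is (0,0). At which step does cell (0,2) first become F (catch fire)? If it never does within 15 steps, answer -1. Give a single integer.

Step 1: cell (0,2)='T' (+3 fires, +1 burnt)
Step 2: cell (0,2)='T' (+6 fires, +3 burnt)
Step 3: cell (0,2)='F' (+6 fires, +6 burnt)
  -> target ignites at step 3
Step 4: cell (0,2)='.' (+4 fires, +6 burnt)
Step 5: cell (0,2)='.' (+2 fires, +4 burnt)
Step 6: cell (0,2)='.' (+0 fires, +2 burnt)
  fire out at step 6

3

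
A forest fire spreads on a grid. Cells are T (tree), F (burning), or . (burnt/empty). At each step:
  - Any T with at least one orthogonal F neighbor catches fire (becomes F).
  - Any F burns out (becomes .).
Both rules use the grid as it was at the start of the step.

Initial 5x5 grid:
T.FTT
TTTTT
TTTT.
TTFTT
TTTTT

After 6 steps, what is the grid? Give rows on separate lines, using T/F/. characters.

Step 1: 6 trees catch fire, 2 burn out
  T..FT
  TTFTT
  TTFT.
  TF.FT
  TTFTT
Step 2: 9 trees catch fire, 6 burn out
  T...F
  TF.FT
  TF.F.
  F...F
  TF.FT
Step 3: 5 trees catch fire, 9 burn out
  T....
  F...F
  F....
  .....
  F...F
Step 4: 1 trees catch fire, 5 burn out
  F....
  .....
  .....
  .....
  .....
Step 5: 0 trees catch fire, 1 burn out
  .....
  .....
  .....
  .....
  .....
Step 6: 0 trees catch fire, 0 burn out
  .....
  .....
  .....
  .....
  .....

.....
.....
.....
.....
.....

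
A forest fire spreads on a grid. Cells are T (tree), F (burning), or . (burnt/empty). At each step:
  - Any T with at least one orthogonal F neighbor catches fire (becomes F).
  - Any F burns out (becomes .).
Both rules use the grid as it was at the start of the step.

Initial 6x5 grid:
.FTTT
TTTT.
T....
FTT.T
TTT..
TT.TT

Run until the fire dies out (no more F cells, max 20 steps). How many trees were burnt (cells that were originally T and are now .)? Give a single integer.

Answer: 15

Derivation:
Step 1: +5 fires, +2 burnt (F count now 5)
Step 2: +6 fires, +5 burnt (F count now 6)
Step 3: +4 fires, +6 burnt (F count now 4)
Step 4: +0 fires, +4 burnt (F count now 0)
Fire out after step 4
Initially T: 18, now '.': 27
Total burnt (originally-T cells now '.'): 15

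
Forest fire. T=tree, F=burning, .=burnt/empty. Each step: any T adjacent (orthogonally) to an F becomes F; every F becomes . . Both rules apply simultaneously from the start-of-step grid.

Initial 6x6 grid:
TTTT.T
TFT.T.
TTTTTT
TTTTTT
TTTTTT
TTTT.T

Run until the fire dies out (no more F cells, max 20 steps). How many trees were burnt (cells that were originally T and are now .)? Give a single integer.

Step 1: +4 fires, +1 burnt (F count now 4)
Step 2: +5 fires, +4 burnt (F count now 5)
Step 3: +5 fires, +5 burnt (F count now 5)
Step 4: +5 fires, +5 burnt (F count now 5)
Step 5: +6 fires, +5 burnt (F count now 6)
Step 6: +3 fires, +6 burnt (F count now 3)
Step 7: +1 fires, +3 burnt (F count now 1)
Step 8: +1 fires, +1 burnt (F count now 1)
Step 9: +0 fires, +1 burnt (F count now 0)
Fire out after step 9
Initially T: 31, now '.': 35
Total burnt (originally-T cells now '.'): 30

Answer: 30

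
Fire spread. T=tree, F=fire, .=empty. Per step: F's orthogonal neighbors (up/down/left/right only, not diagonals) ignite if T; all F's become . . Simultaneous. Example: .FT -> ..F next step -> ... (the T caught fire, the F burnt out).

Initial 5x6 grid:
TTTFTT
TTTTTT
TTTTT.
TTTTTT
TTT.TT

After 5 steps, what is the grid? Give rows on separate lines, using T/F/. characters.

Step 1: 3 trees catch fire, 1 burn out
  TTF.FT
  TTTFTT
  TTTTT.
  TTTTTT
  TTT.TT
Step 2: 5 trees catch fire, 3 burn out
  TF...F
  TTF.FT
  TTTFT.
  TTTTTT
  TTT.TT
Step 3: 6 trees catch fire, 5 burn out
  F.....
  TF...F
  TTF.F.
  TTTFTT
  TTT.TT
Step 4: 4 trees catch fire, 6 burn out
  ......
  F.....
  TF....
  TTF.FT
  TTT.TT
Step 5: 5 trees catch fire, 4 burn out
  ......
  ......
  F.....
  TF...F
  TTF.FT

......
......
F.....
TF...F
TTF.FT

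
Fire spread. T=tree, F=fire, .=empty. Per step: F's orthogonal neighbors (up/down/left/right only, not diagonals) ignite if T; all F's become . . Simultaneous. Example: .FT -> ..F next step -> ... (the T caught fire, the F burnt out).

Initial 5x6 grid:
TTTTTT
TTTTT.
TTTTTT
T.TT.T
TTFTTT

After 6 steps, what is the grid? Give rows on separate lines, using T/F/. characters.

Step 1: 3 trees catch fire, 1 burn out
  TTTTTT
  TTTTT.
  TTTTTT
  T.FT.T
  TF.FTT
Step 2: 4 trees catch fire, 3 burn out
  TTTTTT
  TTTTT.
  TTFTTT
  T..F.T
  F...FT
Step 3: 5 trees catch fire, 4 burn out
  TTTTTT
  TTFTT.
  TF.FTT
  F....T
  .....F
Step 4: 6 trees catch fire, 5 burn out
  TTFTTT
  TF.FT.
  F...FT
  .....F
  ......
Step 5: 5 trees catch fire, 6 burn out
  TF.FTT
  F...F.
  .....F
  ......
  ......
Step 6: 2 trees catch fire, 5 burn out
  F...FT
  ......
  ......
  ......
  ......

F...FT
......
......
......
......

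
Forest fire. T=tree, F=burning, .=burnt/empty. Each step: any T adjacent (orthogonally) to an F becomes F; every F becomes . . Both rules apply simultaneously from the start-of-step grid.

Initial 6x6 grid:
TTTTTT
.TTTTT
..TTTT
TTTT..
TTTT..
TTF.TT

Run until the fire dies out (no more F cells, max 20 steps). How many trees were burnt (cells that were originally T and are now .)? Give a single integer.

Answer: 25

Derivation:
Step 1: +2 fires, +1 burnt (F count now 2)
Step 2: +4 fires, +2 burnt (F count now 4)
Step 3: +4 fires, +4 burnt (F count now 4)
Step 4: +3 fires, +4 burnt (F count now 3)
Step 5: +4 fires, +3 burnt (F count now 4)
Step 6: +4 fires, +4 burnt (F count now 4)
Step 7: +3 fires, +4 burnt (F count now 3)
Step 8: +1 fires, +3 burnt (F count now 1)
Step 9: +0 fires, +1 burnt (F count now 0)
Fire out after step 9
Initially T: 27, now '.': 34
Total burnt (originally-T cells now '.'): 25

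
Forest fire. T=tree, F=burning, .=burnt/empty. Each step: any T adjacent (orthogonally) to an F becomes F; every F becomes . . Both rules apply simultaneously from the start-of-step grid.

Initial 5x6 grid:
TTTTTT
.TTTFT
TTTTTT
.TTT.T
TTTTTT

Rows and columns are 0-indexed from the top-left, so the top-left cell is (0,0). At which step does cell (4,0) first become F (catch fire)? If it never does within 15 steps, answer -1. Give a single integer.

Step 1: cell (4,0)='T' (+4 fires, +1 burnt)
Step 2: cell (4,0)='T' (+5 fires, +4 burnt)
Step 3: cell (4,0)='T' (+5 fires, +5 burnt)
Step 4: cell (4,0)='T' (+5 fires, +5 burnt)
Step 5: cell (4,0)='T' (+5 fires, +5 burnt)
Step 6: cell (4,0)='T' (+1 fires, +5 burnt)
Step 7: cell (4,0)='F' (+1 fires, +1 burnt)
  -> target ignites at step 7
Step 8: cell (4,0)='.' (+0 fires, +1 burnt)
  fire out at step 8

7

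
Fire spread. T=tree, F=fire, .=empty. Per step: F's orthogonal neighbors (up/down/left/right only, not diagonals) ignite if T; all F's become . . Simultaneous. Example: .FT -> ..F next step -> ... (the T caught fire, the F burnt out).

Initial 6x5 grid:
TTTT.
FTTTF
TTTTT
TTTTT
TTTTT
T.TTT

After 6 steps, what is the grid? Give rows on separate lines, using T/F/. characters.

Step 1: 5 trees catch fire, 2 burn out
  FTTT.
  .FTF.
  FTTTF
  TTTTT
  TTTTT
  T.TTT
Step 2: 7 trees catch fire, 5 burn out
  .FTF.
  ..F..
  .FTF.
  FTTTF
  TTTTT
  T.TTT
Step 3: 6 trees catch fire, 7 burn out
  ..F..
  .....
  ..F..
  .FTF.
  FTTTF
  T.TTT
Step 4: 5 trees catch fire, 6 burn out
  .....
  .....
  .....
  ..F..
  .FTF.
  F.TTF
Step 5: 2 trees catch fire, 5 burn out
  .....
  .....
  .....
  .....
  ..F..
  ..TF.
Step 6: 1 trees catch fire, 2 burn out
  .....
  .....
  .....
  .....
  .....
  ..F..

.....
.....
.....
.....
.....
..F..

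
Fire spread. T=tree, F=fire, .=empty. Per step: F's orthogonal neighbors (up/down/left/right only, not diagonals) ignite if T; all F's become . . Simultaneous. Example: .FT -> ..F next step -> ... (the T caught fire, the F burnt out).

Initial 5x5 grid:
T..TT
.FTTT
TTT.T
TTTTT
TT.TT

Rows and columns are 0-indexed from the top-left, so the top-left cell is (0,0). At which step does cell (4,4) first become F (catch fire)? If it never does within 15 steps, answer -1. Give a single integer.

Step 1: cell (4,4)='T' (+2 fires, +1 burnt)
Step 2: cell (4,4)='T' (+4 fires, +2 burnt)
Step 3: cell (4,4)='T' (+5 fires, +4 burnt)
Step 4: cell (4,4)='T' (+4 fires, +5 burnt)
Step 5: cell (4,4)='T' (+2 fires, +4 burnt)
Step 6: cell (4,4)='F' (+1 fires, +2 burnt)
  -> target ignites at step 6
Step 7: cell (4,4)='.' (+0 fires, +1 burnt)
  fire out at step 7

6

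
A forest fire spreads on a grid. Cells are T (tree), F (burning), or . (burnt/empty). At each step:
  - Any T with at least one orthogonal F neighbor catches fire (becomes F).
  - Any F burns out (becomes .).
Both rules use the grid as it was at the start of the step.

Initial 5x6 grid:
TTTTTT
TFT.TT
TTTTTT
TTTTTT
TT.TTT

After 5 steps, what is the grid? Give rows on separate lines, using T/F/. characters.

Step 1: 4 trees catch fire, 1 burn out
  TFTTTT
  F.F.TT
  TFTTTT
  TTTTTT
  TT.TTT
Step 2: 5 trees catch fire, 4 burn out
  F.FTTT
  ....TT
  F.FTTT
  TFTTTT
  TT.TTT
Step 3: 5 trees catch fire, 5 burn out
  ...FTT
  ....TT
  ...FTT
  F.FTTT
  TF.TTT
Step 4: 4 trees catch fire, 5 burn out
  ....FT
  ....TT
  ....FT
  ...FTT
  F..TTT
Step 5: 5 trees catch fire, 4 burn out
  .....F
  ....FT
  .....F
  ....FT
  ...FTT

.....F
....FT
.....F
....FT
...FTT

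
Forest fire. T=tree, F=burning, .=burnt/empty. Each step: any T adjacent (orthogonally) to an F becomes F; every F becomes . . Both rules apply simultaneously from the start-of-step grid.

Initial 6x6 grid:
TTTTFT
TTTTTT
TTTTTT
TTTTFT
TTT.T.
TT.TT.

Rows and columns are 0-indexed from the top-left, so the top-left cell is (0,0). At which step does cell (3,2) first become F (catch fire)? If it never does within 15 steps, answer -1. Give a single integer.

Step 1: cell (3,2)='T' (+7 fires, +2 burnt)
Step 2: cell (3,2)='F' (+7 fires, +7 burnt)
  -> target ignites at step 2
Step 3: cell (3,2)='.' (+6 fires, +7 burnt)
Step 4: cell (3,2)='.' (+5 fires, +6 burnt)
Step 5: cell (3,2)='.' (+4 fires, +5 burnt)
Step 6: cell (3,2)='.' (+1 fires, +4 burnt)
Step 7: cell (3,2)='.' (+0 fires, +1 burnt)
  fire out at step 7

2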